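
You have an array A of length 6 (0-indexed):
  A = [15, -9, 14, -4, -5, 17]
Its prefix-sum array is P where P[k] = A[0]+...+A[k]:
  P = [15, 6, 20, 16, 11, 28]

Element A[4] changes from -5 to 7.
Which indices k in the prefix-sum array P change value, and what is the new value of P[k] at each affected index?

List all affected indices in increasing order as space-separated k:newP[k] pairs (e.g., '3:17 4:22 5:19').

P[k] = A[0] + ... + A[k]
P[k] includes A[4] iff k >= 4
Affected indices: 4, 5, ..., 5; delta = 12
  P[4]: 11 + 12 = 23
  P[5]: 28 + 12 = 40

Answer: 4:23 5:40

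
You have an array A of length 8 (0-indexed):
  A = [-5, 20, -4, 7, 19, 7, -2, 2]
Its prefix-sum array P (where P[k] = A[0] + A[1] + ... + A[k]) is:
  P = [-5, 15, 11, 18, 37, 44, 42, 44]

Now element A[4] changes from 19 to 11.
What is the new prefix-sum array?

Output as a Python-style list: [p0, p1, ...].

Answer: [-5, 15, 11, 18, 29, 36, 34, 36]

Derivation:
Change: A[4] 19 -> 11, delta = -8
P[k] for k < 4: unchanged (A[4] not included)
P[k] for k >= 4: shift by delta = -8
  P[0] = -5 + 0 = -5
  P[1] = 15 + 0 = 15
  P[2] = 11 + 0 = 11
  P[3] = 18 + 0 = 18
  P[4] = 37 + -8 = 29
  P[5] = 44 + -8 = 36
  P[6] = 42 + -8 = 34
  P[7] = 44 + -8 = 36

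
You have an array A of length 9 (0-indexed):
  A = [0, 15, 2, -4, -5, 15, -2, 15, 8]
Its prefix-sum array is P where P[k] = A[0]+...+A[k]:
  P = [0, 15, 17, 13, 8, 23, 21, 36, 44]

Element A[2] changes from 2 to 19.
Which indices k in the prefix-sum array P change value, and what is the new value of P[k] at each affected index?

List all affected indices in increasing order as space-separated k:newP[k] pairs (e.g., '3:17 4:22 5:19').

P[k] = A[0] + ... + A[k]
P[k] includes A[2] iff k >= 2
Affected indices: 2, 3, ..., 8; delta = 17
  P[2]: 17 + 17 = 34
  P[3]: 13 + 17 = 30
  P[4]: 8 + 17 = 25
  P[5]: 23 + 17 = 40
  P[6]: 21 + 17 = 38
  P[7]: 36 + 17 = 53
  P[8]: 44 + 17 = 61

Answer: 2:34 3:30 4:25 5:40 6:38 7:53 8:61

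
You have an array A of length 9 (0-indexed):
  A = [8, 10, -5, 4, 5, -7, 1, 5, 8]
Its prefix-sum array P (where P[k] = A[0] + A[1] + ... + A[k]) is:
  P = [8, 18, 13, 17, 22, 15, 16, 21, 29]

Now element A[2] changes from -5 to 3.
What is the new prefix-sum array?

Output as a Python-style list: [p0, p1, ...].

Change: A[2] -5 -> 3, delta = 8
P[k] for k < 2: unchanged (A[2] not included)
P[k] for k >= 2: shift by delta = 8
  P[0] = 8 + 0 = 8
  P[1] = 18 + 0 = 18
  P[2] = 13 + 8 = 21
  P[3] = 17 + 8 = 25
  P[4] = 22 + 8 = 30
  P[5] = 15 + 8 = 23
  P[6] = 16 + 8 = 24
  P[7] = 21 + 8 = 29
  P[8] = 29 + 8 = 37

Answer: [8, 18, 21, 25, 30, 23, 24, 29, 37]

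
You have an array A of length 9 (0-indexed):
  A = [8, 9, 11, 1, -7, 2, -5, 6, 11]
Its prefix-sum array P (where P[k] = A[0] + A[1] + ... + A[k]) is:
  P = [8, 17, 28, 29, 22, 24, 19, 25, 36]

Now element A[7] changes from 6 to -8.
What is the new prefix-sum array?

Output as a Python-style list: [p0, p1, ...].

Change: A[7] 6 -> -8, delta = -14
P[k] for k < 7: unchanged (A[7] not included)
P[k] for k >= 7: shift by delta = -14
  P[0] = 8 + 0 = 8
  P[1] = 17 + 0 = 17
  P[2] = 28 + 0 = 28
  P[3] = 29 + 0 = 29
  P[4] = 22 + 0 = 22
  P[5] = 24 + 0 = 24
  P[6] = 19 + 0 = 19
  P[7] = 25 + -14 = 11
  P[8] = 36 + -14 = 22

Answer: [8, 17, 28, 29, 22, 24, 19, 11, 22]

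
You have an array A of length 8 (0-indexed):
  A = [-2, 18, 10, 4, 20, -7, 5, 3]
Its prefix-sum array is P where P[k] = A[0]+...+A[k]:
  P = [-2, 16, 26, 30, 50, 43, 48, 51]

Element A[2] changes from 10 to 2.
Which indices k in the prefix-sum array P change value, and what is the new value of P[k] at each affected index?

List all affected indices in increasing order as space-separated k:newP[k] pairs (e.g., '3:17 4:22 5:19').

Answer: 2:18 3:22 4:42 5:35 6:40 7:43

Derivation:
P[k] = A[0] + ... + A[k]
P[k] includes A[2] iff k >= 2
Affected indices: 2, 3, ..., 7; delta = -8
  P[2]: 26 + -8 = 18
  P[3]: 30 + -8 = 22
  P[4]: 50 + -8 = 42
  P[5]: 43 + -8 = 35
  P[6]: 48 + -8 = 40
  P[7]: 51 + -8 = 43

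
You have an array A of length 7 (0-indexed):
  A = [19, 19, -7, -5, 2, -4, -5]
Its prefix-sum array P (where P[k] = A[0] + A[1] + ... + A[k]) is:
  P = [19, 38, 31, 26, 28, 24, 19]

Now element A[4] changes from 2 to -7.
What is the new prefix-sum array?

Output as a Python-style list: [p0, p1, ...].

Answer: [19, 38, 31, 26, 19, 15, 10]

Derivation:
Change: A[4] 2 -> -7, delta = -9
P[k] for k < 4: unchanged (A[4] not included)
P[k] for k >= 4: shift by delta = -9
  P[0] = 19 + 0 = 19
  P[1] = 38 + 0 = 38
  P[2] = 31 + 0 = 31
  P[3] = 26 + 0 = 26
  P[4] = 28 + -9 = 19
  P[5] = 24 + -9 = 15
  P[6] = 19 + -9 = 10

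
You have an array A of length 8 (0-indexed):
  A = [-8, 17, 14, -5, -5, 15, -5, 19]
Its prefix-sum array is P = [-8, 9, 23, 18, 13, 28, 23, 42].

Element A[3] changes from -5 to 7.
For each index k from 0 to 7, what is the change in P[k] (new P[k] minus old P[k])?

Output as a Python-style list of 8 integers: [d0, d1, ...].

Answer: [0, 0, 0, 12, 12, 12, 12, 12]

Derivation:
Element change: A[3] -5 -> 7, delta = 12
For k < 3: P[k] unchanged, delta_P[k] = 0
For k >= 3: P[k] shifts by exactly 12
Delta array: [0, 0, 0, 12, 12, 12, 12, 12]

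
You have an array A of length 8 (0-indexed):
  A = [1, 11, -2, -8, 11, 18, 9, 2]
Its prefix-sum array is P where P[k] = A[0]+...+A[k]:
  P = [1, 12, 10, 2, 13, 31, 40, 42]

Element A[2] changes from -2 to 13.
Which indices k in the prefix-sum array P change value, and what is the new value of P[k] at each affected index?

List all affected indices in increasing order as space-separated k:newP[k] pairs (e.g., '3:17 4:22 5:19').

P[k] = A[0] + ... + A[k]
P[k] includes A[2] iff k >= 2
Affected indices: 2, 3, ..., 7; delta = 15
  P[2]: 10 + 15 = 25
  P[3]: 2 + 15 = 17
  P[4]: 13 + 15 = 28
  P[5]: 31 + 15 = 46
  P[6]: 40 + 15 = 55
  P[7]: 42 + 15 = 57

Answer: 2:25 3:17 4:28 5:46 6:55 7:57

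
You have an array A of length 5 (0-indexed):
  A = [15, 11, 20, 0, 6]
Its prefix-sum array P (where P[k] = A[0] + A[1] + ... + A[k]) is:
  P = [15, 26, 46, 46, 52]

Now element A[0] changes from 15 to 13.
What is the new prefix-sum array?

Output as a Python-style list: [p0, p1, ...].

Answer: [13, 24, 44, 44, 50]

Derivation:
Change: A[0] 15 -> 13, delta = -2
P[k] for k < 0: unchanged (A[0] not included)
P[k] for k >= 0: shift by delta = -2
  P[0] = 15 + -2 = 13
  P[1] = 26 + -2 = 24
  P[2] = 46 + -2 = 44
  P[3] = 46 + -2 = 44
  P[4] = 52 + -2 = 50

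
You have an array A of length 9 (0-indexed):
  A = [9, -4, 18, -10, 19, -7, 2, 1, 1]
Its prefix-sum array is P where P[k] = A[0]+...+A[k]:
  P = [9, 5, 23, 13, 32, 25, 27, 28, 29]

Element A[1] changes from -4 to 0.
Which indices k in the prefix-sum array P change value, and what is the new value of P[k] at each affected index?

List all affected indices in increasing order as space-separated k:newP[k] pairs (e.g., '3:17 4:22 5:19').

P[k] = A[0] + ... + A[k]
P[k] includes A[1] iff k >= 1
Affected indices: 1, 2, ..., 8; delta = 4
  P[1]: 5 + 4 = 9
  P[2]: 23 + 4 = 27
  P[3]: 13 + 4 = 17
  P[4]: 32 + 4 = 36
  P[5]: 25 + 4 = 29
  P[6]: 27 + 4 = 31
  P[7]: 28 + 4 = 32
  P[8]: 29 + 4 = 33

Answer: 1:9 2:27 3:17 4:36 5:29 6:31 7:32 8:33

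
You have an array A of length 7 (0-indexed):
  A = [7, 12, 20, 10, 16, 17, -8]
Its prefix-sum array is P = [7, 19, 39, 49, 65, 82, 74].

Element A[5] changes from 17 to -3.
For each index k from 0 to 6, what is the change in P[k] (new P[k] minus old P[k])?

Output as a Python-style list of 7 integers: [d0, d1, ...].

Element change: A[5] 17 -> -3, delta = -20
For k < 5: P[k] unchanged, delta_P[k] = 0
For k >= 5: P[k] shifts by exactly -20
Delta array: [0, 0, 0, 0, 0, -20, -20]

Answer: [0, 0, 0, 0, 0, -20, -20]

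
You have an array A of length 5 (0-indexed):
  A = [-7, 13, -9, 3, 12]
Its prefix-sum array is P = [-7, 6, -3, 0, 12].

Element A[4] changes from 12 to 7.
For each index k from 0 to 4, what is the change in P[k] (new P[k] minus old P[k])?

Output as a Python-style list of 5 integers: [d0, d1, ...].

Element change: A[4] 12 -> 7, delta = -5
For k < 4: P[k] unchanged, delta_P[k] = 0
For k >= 4: P[k] shifts by exactly -5
Delta array: [0, 0, 0, 0, -5]

Answer: [0, 0, 0, 0, -5]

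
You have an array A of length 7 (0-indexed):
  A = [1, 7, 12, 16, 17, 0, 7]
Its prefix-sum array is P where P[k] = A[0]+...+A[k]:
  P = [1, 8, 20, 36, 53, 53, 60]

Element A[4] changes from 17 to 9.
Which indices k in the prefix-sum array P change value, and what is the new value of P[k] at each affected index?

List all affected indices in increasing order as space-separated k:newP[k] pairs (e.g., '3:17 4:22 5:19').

P[k] = A[0] + ... + A[k]
P[k] includes A[4] iff k >= 4
Affected indices: 4, 5, ..., 6; delta = -8
  P[4]: 53 + -8 = 45
  P[5]: 53 + -8 = 45
  P[6]: 60 + -8 = 52

Answer: 4:45 5:45 6:52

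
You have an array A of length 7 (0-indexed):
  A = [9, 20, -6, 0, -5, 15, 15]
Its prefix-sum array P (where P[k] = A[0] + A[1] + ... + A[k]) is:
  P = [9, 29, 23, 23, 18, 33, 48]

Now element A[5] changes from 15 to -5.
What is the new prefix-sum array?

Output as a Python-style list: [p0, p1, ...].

Change: A[5] 15 -> -5, delta = -20
P[k] for k < 5: unchanged (A[5] not included)
P[k] for k >= 5: shift by delta = -20
  P[0] = 9 + 0 = 9
  P[1] = 29 + 0 = 29
  P[2] = 23 + 0 = 23
  P[3] = 23 + 0 = 23
  P[4] = 18 + 0 = 18
  P[5] = 33 + -20 = 13
  P[6] = 48 + -20 = 28

Answer: [9, 29, 23, 23, 18, 13, 28]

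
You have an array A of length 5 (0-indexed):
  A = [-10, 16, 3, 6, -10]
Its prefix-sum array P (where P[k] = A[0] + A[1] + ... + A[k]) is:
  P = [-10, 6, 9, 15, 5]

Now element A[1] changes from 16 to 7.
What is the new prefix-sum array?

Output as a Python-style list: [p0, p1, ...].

Change: A[1] 16 -> 7, delta = -9
P[k] for k < 1: unchanged (A[1] not included)
P[k] for k >= 1: shift by delta = -9
  P[0] = -10 + 0 = -10
  P[1] = 6 + -9 = -3
  P[2] = 9 + -9 = 0
  P[3] = 15 + -9 = 6
  P[4] = 5 + -9 = -4

Answer: [-10, -3, 0, 6, -4]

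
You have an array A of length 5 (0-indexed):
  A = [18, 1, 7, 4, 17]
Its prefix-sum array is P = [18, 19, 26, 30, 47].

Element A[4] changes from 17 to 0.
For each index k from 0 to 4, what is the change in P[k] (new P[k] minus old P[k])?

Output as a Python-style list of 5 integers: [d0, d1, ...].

Answer: [0, 0, 0, 0, -17]

Derivation:
Element change: A[4] 17 -> 0, delta = -17
For k < 4: P[k] unchanged, delta_P[k] = 0
For k >= 4: P[k] shifts by exactly -17
Delta array: [0, 0, 0, 0, -17]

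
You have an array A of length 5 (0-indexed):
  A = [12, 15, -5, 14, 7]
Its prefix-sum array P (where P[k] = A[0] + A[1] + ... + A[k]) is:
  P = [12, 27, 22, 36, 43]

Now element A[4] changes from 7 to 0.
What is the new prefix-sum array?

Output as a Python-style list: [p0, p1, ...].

Change: A[4] 7 -> 0, delta = -7
P[k] for k < 4: unchanged (A[4] not included)
P[k] for k >= 4: shift by delta = -7
  P[0] = 12 + 0 = 12
  P[1] = 27 + 0 = 27
  P[2] = 22 + 0 = 22
  P[3] = 36 + 0 = 36
  P[4] = 43 + -7 = 36

Answer: [12, 27, 22, 36, 36]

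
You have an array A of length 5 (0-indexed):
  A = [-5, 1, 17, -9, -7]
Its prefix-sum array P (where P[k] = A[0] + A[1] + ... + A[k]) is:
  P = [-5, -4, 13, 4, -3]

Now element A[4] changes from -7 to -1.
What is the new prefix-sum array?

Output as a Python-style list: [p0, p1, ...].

Answer: [-5, -4, 13, 4, 3]

Derivation:
Change: A[4] -7 -> -1, delta = 6
P[k] for k < 4: unchanged (A[4] not included)
P[k] for k >= 4: shift by delta = 6
  P[0] = -5 + 0 = -5
  P[1] = -4 + 0 = -4
  P[2] = 13 + 0 = 13
  P[3] = 4 + 0 = 4
  P[4] = -3 + 6 = 3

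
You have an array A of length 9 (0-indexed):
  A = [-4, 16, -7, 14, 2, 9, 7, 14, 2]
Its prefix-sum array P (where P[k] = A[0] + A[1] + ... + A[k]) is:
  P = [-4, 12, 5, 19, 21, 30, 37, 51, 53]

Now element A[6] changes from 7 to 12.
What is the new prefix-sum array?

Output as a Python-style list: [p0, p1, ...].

Answer: [-4, 12, 5, 19, 21, 30, 42, 56, 58]

Derivation:
Change: A[6] 7 -> 12, delta = 5
P[k] for k < 6: unchanged (A[6] not included)
P[k] for k >= 6: shift by delta = 5
  P[0] = -4 + 0 = -4
  P[1] = 12 + 0 = 12
  P[2] = 5 + 0 = 5
  P[3] = 19 + 0 = 19
  P[4] = 21 + 0 = 21
  P[5] = 30 + 0 = 30
  P[6] = 37 + 5 = 42
  P[7] = 51 + 5 = 56
  P[8] = 53 + 5 = 58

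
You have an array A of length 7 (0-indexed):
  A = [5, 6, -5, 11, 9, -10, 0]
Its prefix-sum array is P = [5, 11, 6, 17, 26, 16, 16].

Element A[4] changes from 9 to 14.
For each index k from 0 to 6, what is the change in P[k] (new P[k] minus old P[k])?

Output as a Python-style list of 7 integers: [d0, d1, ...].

Answer: [0, 0, 0, 0, 5, 5, 5]

Derivation:
Element change: A[4] 9 -> 14, delta = 5
For k < 4: P[k] unchanged, delta_P[k] = 0
For k >= 4: P[k] shifts by exactly 5
Delta array: [0, 0, 0, 0, 5, 5, 5]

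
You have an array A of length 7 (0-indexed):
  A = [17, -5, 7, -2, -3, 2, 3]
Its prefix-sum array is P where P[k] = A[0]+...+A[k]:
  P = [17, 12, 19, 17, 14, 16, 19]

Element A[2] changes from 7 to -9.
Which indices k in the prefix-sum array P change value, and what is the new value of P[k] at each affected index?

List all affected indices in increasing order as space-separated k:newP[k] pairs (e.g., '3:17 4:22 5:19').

P[k] = A[0] + ... + A[k]
P[k] includes A[2] iff k >= 2
Affected indices: 2, 3, ..., 6; delta = -16
  P[2]: 19 + -16 = 3
  P[3]: 17 + -16 = 1
  P[4]: 14 + -16 = -2
  P[5]: 16 + -16 = 0
  P[6]: 19 + -16 = 3

Answer: 2:3 3:1 4:-2 5:0 6:3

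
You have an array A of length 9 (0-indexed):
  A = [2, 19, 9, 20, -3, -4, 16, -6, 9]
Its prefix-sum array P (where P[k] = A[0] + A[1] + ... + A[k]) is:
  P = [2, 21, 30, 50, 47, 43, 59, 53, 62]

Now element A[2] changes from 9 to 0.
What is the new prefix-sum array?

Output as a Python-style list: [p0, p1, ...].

Answer: [2, 21, 21, 41, 38, 34, 50, 44, 53]

Derivation:
Change: A[2] 9 -> 0, delta = -9
P[k] for k < 2: unchanged (A[2] not included)
P[k] for k >= 2: shift by delta = -9
  P[0] = 2 + 0 = 2
  P[1] = 21 + 0 = 21
  P[2] = 30 + -9 = 21
  P[3] = 50 + -9 = 41
  P[4] = 47 + -9 = 38
  P[5] = 43 + -9 = 34
  P[6] = 59 + -9 = 50
  P[7] = 53 + -9 = 44
  P[8] = 62 + -9 = 53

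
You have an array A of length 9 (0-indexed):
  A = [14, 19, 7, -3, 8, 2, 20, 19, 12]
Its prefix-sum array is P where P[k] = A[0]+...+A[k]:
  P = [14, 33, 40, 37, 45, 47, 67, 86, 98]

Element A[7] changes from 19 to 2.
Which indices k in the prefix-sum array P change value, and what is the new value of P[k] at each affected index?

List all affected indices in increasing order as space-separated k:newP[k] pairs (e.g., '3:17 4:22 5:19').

Answer: 7:69 8:81

Derivation:
P[k] = A[0] + ... + A[k]
P[k] includes A[7] iff k >= 7
Affected indices: 7, 8, ..., 8; delta = -17
  P[7]: 86 + -17 = 69
  P[8]: 98 + -17 = 81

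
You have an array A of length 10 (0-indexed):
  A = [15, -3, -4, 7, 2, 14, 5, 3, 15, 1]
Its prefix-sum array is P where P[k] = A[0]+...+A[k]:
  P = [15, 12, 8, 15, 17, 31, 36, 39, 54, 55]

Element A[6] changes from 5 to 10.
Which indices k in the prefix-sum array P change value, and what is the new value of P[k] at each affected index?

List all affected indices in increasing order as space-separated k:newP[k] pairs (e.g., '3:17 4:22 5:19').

P[k] = A[0] + ... + A[k]
P[k] includes A[6] iff k >= 6
Affected indices: 6, 7, ..., 9; delta = 5
  P[6]: 36 + 5 = 41
  P[7]: 39 + 5 = 44
  P[8]: 54 + 5 = 59
  P[9]: 55 + 5 = 60

Answer: 6:41 7:44 8:59 9:60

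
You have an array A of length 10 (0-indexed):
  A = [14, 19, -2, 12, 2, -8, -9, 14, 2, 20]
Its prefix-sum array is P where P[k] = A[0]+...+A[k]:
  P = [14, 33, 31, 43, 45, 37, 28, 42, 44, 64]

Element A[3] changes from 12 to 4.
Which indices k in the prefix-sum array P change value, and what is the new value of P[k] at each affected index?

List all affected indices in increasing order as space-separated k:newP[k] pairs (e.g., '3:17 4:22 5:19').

P[k] = A[0] + ... + A[k]
P[k] includes A[3] iff k >= 3
Affected indices: 3, 4, ..., 9; delta = -8
  P[3]: 43 + -8 = 35
  P[4]: 45 + -8 = 37
  P[5]: 37 + -8 = 29
  P[6]: 28 + -8 = 20
  P[7]: 42 + -8 = 34
  P[8]: 44 + -8 = 36
  P[9]: 64 + -8 = 56

Answer: 3:35 4:37 5:29 6:20 7:34 8:36 9:56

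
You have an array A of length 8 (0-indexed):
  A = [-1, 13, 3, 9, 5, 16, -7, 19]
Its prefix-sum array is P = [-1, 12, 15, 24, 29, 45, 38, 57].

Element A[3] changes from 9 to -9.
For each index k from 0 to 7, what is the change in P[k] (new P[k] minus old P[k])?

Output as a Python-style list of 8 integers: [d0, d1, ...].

Element change: A[3] 9 -> -9, delta = -18
For k < 3: P[k] unchanged, delta_P[k] = 0
For k >= 3: P[k] shifts by exactly -18
Delta array: [0, 0, 0, -18, -18, -18, -18, -18]

Answer: [0, 0, 0, -18, -18, -18, -18, -18]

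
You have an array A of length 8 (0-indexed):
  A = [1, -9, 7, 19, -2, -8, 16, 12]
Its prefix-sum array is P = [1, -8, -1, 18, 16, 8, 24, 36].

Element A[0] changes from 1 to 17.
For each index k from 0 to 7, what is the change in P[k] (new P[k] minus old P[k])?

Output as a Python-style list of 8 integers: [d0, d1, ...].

Element change: A[0] 1 -> 17, delta = 16
For k < 0: P[k] unchanged, delta_P[k] = 0
For k >= 0: P[k] shifts by exactly 16
Delta array: [16, 16, 16, 16, 16, 16, 16, 16]

Answer: [16, 16, 16, 16, 16, 16, 16, 16]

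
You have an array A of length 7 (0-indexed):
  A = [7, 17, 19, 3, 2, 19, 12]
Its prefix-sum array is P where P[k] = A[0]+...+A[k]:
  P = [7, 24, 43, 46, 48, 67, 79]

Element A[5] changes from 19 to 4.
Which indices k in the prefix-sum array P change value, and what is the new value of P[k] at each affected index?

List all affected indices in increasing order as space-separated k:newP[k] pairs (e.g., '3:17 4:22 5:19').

P[k] = A[0] + ... + A[k]
P[k] includes A[5] iff k >= 5
Affected indices: 5, 6, ..., 6; delta = -15
  P[5]: 67 + -15 = 52
  P[6]: 79 + -15 = 64

Answer: 5:52 6:64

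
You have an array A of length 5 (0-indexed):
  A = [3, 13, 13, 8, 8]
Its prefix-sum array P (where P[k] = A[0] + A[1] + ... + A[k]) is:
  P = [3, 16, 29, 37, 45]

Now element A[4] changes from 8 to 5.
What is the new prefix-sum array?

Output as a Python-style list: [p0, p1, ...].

Answer: [3, 16, 29, 37, 42]

Derivation:
Change: A[4] 8 -> 5, delta = -3
P[k] for k < 4: unchanged (A[4] not included)
P[k] for k >= 4: shift by delta = -3
  P[0] = 3 + 0 = 3
  P[1] = 16 + 0 = 16
  P[2] = 29 + 0 = 29
  P[3] = 37 + 0 = 37
  P[4] = 45 + -3 = 42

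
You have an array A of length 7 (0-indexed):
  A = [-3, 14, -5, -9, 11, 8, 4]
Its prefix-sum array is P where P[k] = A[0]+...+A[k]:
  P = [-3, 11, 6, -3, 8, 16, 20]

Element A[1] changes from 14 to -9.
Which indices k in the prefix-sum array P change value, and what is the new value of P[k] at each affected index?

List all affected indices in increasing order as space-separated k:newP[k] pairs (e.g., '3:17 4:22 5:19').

Answer: 1:-12 2:-17 3:-26 4:-15 5:-7 6:-3

Derivation:
P[k] = A[0] + ... + A[k]
P[k] includes A[1] iff k >= 1
Affected indices: 1, 2, ..., 6; delta = -23
  P[1]: 11 + -23 = -12
  P[2]: 6 + -23 = -17
  P[3]: -3 + -23 = -26
  P[4]: 8 + -23 = -15
  P[5]: 16 + -23 = -7
  P[6]: 20 + -23 = -3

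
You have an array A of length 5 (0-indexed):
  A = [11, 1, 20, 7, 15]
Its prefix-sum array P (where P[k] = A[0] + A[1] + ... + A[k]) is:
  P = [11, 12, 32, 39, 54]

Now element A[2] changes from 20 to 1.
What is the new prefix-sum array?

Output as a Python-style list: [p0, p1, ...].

Answer: [11, 12, 13, 20, 35]

Derivation:
Change: A[2] 20 -> 1, delta = -19
P[k] for k < 2: unchanged (A[2] not included)
P[k] for k >= 2: shift by delta = -19
  P[0] = 11 + 0 = 11
  P[1] = 12 + 0 = 12
  P[2] = 32 + -19 = 13
  P[3] = 39 + -19 = 20
  P[4] = 54 + -19 = 35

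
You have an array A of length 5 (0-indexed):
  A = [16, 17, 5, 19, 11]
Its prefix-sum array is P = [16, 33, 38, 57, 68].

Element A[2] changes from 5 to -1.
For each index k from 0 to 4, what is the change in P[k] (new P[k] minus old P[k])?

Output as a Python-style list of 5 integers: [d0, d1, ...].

Answer: [0, 0, -6, -6, -6]

Derivation:
Element change: A[2] 5 -> -1, delta = -6
For k < 2: P[k] unchanged, delta_P[k] = 0
For k >= 2: P[k] shifts by exactly -6
Delta array: [0, 0, -6, -6, -6]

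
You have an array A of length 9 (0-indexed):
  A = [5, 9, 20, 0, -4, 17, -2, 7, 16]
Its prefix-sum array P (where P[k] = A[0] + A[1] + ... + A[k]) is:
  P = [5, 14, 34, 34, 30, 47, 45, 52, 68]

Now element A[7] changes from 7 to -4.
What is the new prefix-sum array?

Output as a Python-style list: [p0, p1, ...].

Change: A[7] 7 -> -4, delta = -11
P[k] for k < 7: unchanged (A[7] not included)
P[k] for k >= 7: shift by delta = -11
  P[0] = 5 + 0 = 5
  P[1] = 14 + 0 = 14
  P[2] = 34 + 0 = 34
  P[3] = 34 + 0 = 34
  P[4] = 30 + 0 = 30
  P[5] = 47 + 0 = 47
  P[6] = 45 + 0 = 45
  P[7] = 52 + -11 = 41
  P[8] = 68 + -11 = 57

Answer: [5, 14, 34, 34, 30, 47, 45, 41, 57]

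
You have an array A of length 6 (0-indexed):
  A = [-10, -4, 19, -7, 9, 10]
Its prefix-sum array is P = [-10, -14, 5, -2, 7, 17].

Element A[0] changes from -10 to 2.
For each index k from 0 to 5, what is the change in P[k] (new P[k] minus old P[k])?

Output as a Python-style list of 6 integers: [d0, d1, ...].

Element change: A[0] -10 -> 2, delta = 12
For k < 0: P[k] unchanged, delta_P[k] = 0
For k >= 0: P[k] shifts by exactly 12
Delta array: [12, 12, 12, 12, 12, 12]

Answer: [12, 12, 12, 12, 12, 12]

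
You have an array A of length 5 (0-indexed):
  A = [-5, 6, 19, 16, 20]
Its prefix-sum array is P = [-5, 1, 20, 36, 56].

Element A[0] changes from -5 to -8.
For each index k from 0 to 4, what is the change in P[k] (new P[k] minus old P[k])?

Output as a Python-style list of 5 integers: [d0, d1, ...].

Answer: [-3, -3, -3, -3, -3]

Derivation:
Element change: A[0] -5 -> -8, delta = -3
For k < 0: P[k] unchanged, delta_P[k] = 0
For k >= 0: P[k] shifts by exactly -3
Delta array: [-3, -3, -3, -3, -3]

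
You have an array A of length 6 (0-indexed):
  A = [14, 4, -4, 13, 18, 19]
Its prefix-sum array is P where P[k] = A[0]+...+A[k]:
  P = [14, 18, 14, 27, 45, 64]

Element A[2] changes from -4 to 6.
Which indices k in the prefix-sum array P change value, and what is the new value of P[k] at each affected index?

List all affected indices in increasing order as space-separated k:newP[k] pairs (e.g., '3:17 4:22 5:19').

Answer: 2:24 3:37 4:55 5:74

Derivation:
P[k] = A[0] + ... + A[k]
P[k] includes A[2] iff k >= 2
Affected indices: 2, 3, ..., 5; delta = 10
  P[2]: 14 + 10 = 24
  P[3]: 27 + 10 = 37
  P[4]: 45 + 10 = 55
  P[5]: 64 + 10 = 74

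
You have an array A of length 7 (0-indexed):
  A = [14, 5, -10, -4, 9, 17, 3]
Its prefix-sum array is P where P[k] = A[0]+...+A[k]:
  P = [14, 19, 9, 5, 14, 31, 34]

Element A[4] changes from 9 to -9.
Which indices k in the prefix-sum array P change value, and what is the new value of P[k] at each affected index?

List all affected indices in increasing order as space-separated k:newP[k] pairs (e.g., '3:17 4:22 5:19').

Answer: 4:-4 5:13 6:16

Derivation:
P[k] = A[0] + ... + A[k]
P[k] includes A[4] iff k >= 4
Affected indices: 4, 5, ..., 6; delta = -18
  P[4]: 14 + -18 = -4
  P[5]: 31 + -18 = 13
  P[6]: 34 + -18 = 16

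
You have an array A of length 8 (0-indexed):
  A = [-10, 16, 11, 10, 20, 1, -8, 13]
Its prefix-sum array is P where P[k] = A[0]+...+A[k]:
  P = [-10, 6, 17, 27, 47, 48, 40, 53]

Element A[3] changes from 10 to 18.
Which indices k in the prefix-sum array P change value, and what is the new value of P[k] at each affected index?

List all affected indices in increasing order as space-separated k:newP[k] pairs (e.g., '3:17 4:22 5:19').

P[k] = A[0] + ... + A[k]
P[k] includes A[3] iff k >= 3
Affected indices: 3, 4, ..., 7; delta = 8
  P[3]: 27 + 8 = 35
  P[4]: 47 + 8 = 55
  P[5]: 48 + 8 = 56
  P[6]: 40 + 8 = 48
  P[7]: 53 + 8 = 61

Answer: 3:35 4:55 5:56 6:48 7:61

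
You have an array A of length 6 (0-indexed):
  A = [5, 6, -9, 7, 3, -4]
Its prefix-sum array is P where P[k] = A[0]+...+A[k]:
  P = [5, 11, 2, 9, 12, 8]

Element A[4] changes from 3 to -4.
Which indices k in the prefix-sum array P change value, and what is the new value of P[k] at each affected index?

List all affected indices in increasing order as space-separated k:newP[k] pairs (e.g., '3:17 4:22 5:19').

Answer: 4:5 5:1

Derivation:
P[k] = A[0] + ... + A[k]
P[k] includes A[4] iff k >= 4
Affected indices: 4, 5, ..., 5; delta = -7
  P[4]: 12 + -7 = 5
  P[5]: 8 + -7 = 1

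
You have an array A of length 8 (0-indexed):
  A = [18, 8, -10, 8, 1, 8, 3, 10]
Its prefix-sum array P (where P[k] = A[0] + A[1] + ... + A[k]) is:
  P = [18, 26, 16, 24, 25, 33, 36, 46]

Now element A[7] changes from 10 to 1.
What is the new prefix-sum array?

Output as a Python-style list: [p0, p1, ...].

Answer: [18, 26, 16, 24, 25, 33, 36, 37]

Derivation:
Change: A[7] 10 -> 1, delta = -9
P[k] for k < 7: unchanged (A[7] not included)
P[k] for k >= 7: shift by delta = -9
  P[0] = 18 + 0 = 18
  P[1] = 26 + 0 = 26
  P[2] = 16 + 0 = 16
  P[3] = 24 + 0 = 24
  P[4] = 25 + 0 = 25
  P[5] = 33 + 0 = 33
  P[6] = 36 + 0 = 36
  P[7] = 46 + -9 = 37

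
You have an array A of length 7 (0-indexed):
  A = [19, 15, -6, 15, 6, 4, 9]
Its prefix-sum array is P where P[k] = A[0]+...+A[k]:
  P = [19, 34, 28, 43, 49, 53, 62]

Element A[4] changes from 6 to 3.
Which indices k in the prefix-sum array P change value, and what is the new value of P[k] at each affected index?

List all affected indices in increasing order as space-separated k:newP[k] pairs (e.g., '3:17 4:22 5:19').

P[k] = A[0] + ... + A[k]
P[k] includes A[4] iff k >= 4
Affected indices: 4, 5, ..., 6; delta = -3
  P[4]: 49 + -3 = 46
  P[5]: 53 + -3 = 50
  P[6]: 62 + -3 = 59

Answer: 4:46 5:50 6:59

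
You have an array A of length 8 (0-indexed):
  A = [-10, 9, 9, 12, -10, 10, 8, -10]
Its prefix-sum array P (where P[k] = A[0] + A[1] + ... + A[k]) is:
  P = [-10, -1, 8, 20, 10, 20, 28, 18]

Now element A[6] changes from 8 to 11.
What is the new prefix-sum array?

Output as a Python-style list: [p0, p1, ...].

Answer: [-10, -1, 8, 20, 10, 20, 31, 21]

Derivation:
Change: A[6] 8 -> 11, delta = 3
P[k] for k < 6: unchanged (A[6] not included)
P[k] for k >= 6: shift by delta = 3
  P[0] = -10 + 0 = -10
  P[1] = -1 + 0 = -1
  P[2] = 8 + 0 = 8
  P[3] = 20 + 0 = 20
  P[4] = 10 + 0 = 10
  P[5] = 20 + 0 = 20
  P[6] = 28 + 3 = 31
  P[7] = 18 + 3 = 21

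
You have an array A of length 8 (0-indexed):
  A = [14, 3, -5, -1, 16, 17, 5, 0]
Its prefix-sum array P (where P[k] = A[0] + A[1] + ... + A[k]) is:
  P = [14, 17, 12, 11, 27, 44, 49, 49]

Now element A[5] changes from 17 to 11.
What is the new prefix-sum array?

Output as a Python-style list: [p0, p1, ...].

Change: A[5] 17 -> 11, delta = -6
P[k] for k < 5: unchanged (A[5] not included)
P[k] for k >= 5: shift by delta = -6
  P[0] = 14 + 0 = 14
  P[1] = 17 + 0 = 17
  P[2] = 12 + 0 = 12
  P[3] = 11 + 0 = 11
  P[4] = 27 + 0 = 27
  P[5] = 44 + -6 = 38
  P[6] = 49 + -6 = 43
  P[7] = 49 + -6 = 43

Answer: [14, 17, 12, 11, 27, 38, 43, 43]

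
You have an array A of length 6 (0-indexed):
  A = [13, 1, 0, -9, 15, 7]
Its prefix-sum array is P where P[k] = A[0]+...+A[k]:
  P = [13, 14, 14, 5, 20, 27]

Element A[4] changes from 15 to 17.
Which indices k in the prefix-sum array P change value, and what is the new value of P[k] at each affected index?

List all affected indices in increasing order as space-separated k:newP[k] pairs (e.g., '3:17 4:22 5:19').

P[k] = A[0] + ... + A[k]
P[k] includes A[4] iff k >= 4
Affected indices: 4, 5, ..., 5; delta = 2
  P[4]: 20 + 2 = 22
  P[5]: 27 + 2 = 29

Answer: 4:22 5:29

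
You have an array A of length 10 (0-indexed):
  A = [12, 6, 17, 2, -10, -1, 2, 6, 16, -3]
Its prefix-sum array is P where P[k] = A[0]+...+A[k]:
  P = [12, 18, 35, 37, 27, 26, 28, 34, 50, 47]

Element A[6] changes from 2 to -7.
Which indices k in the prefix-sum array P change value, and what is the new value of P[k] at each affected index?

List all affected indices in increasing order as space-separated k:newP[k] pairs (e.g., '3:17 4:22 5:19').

Answer: 6:19 7:25 8:41 9:38

Derivation:
P[k] = A[0] + ... + A[k]
P[k] includes A[6] iff k >= 6
Affected indices: 6, 7, ..., 9; delta = -9
  P[6]: 28 + -9 = 19
  P[7]: 34 + -9 = 25
  P[8]: 50 + -9 = 41
  P[9]: 47 + -9 = 38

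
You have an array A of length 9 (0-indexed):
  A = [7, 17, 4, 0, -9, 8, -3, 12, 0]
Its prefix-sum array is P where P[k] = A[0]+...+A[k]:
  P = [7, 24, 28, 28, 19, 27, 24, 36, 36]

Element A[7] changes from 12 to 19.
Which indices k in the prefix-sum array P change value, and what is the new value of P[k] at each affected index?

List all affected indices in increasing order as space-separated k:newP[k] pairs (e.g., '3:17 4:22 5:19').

P[k] = A[0] + ... + A[k]
P[k] includes A[7] iff k >= 7
Affected indices: 7, 8, ..., 8; delta = 7
  P[7]: 36 + 7 = 43
  P[8]: 36 + 7 = 43

Answer: 7:43 8:43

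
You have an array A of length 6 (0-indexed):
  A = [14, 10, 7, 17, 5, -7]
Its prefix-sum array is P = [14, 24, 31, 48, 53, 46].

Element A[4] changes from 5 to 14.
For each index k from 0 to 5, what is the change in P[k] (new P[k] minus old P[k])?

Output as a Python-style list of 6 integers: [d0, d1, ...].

Answer: [0, 0, 0, 0, 9, 9]

Derivation:
Element change: A[4] 5 -> 14, delta = 9
For k < 4: P[k] unchanged, delta_P[k] = 0
For k >= 4: P[k] shifts by exactly 9
Delta array: [0, 0, 0, 0, 9, 9]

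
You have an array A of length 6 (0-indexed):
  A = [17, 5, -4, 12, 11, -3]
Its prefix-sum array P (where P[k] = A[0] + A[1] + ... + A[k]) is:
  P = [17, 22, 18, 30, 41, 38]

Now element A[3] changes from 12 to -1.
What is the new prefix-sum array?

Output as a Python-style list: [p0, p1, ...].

Answer: [17, 22, 18, 17, 28, 25]

Derivation:
Change: A[3] 12 -> -1, delta = -13
P[k] for k < 3: unchanged (A[3] not included)
P[k] for k >= 3: shift by delta = -13
  P[0] = 17 + 0 = 17
  P[1] = 22 + 0 = 22
  P[2] = 18 + 0 = 18
  P[3] = 30 + -13 = 17
  P[4] = 41 + -13 = 28
  P[5] = 38 + -13 = 25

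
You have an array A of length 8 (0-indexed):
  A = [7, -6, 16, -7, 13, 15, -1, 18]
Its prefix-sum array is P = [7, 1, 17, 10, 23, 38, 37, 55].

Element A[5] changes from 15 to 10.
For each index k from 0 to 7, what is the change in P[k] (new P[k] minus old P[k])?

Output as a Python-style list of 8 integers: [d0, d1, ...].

Answer: [0, 0, 0, 0, 0, -5, -5, -5]

Derivation:
Element change: A[5] 15 -> 10, delta = -5
For k < 5: P[k] unchanged, delta_P[k] = 0
For k >= 5: P[k] shifts by exactly -5
Delta array: [0, 0, 0, 0, 0, -5, -5, -5]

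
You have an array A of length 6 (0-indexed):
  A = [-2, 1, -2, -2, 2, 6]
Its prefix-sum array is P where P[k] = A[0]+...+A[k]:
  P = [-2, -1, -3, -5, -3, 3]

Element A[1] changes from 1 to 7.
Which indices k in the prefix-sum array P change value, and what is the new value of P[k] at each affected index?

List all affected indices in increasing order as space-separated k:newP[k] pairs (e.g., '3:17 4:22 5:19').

P[k] = A[0] + ... + A[k]
P[k] includes A[1] iff k >= 1
Affected indices: 1, 2, ..., 5; delta = 6
  P[1]: -1 + 6 = 5
  P[2]: -3 + 6 = 3
  P[3]: -5 + 6 = 1
  P[4]: -3 + 6 = 3
  P[5]: 3 + 6 = 9

Answer: 1:5 2:3 3:1 4:3 5:9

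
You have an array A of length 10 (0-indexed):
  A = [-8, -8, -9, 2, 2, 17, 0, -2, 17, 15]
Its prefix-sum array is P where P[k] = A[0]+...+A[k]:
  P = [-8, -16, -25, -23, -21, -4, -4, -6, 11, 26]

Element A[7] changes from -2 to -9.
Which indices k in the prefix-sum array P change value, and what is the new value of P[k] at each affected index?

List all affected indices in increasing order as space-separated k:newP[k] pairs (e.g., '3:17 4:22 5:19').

Answer: 7:-13 8:4 9:19

Derivation:
P[k] = A[0] + ... + A[k]
P[k] includes A[7] iff k >= 7
Affected indices: 7, 8, ..., 9; delta = -7
  P[7]: -6 + -7 = -13
  P[8]: 11 + -7 = 4
  P[9]: 26 + -7 = 19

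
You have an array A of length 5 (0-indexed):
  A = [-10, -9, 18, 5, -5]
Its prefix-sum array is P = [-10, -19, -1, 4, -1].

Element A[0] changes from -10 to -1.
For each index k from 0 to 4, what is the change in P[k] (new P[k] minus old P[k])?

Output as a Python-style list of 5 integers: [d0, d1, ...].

Element change: A[0] -10 -> -1, delta = 9
For k < 0: P[k] unchanged, delta_P[k] = 0
For k >= 0: P[k] shifts by exactly 9
Delta array: [9, 9, 9, 9, 9]

Answer: [9, 9, 9, 9, 9]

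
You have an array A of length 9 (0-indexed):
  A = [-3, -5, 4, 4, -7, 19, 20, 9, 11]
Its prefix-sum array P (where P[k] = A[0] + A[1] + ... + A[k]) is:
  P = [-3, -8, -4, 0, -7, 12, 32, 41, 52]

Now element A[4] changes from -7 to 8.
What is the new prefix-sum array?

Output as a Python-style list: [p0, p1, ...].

Change: A[4] -7 -> 8, delta = 15
P[k] for k < 4: unchanged (A[4] not included)
P[k] for k >= 4: shift by delta = 15
  P[0] = -3 + 0 = -3
  P[1] = -8 + 0 = -8
  P[2] = -4 + 0 = -4
  P[3] = 0 + 0 = 0
  P[4] = -7 + 15 = 8
  P[5] = 12 + 15 = 27
  P[6] = 32 + 15 = 47
  P[7] = 41 + 15 = 56
  P[8] = 52 + 15 = 67

Answer: [-3, -8, -4, 0, 8, 27, 47, 56, 67]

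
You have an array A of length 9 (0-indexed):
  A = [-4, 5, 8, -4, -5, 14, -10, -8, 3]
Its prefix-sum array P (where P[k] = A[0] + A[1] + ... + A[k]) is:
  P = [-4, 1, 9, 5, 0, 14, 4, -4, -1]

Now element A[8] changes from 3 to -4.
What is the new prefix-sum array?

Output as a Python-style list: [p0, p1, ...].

Change: A[8] 3 -> -4, delta = -7
P[k] for k < 8: unchanged (A[8] not included)
P[k] for k >= 8: shift by delta = -7
  P[0] = -4 + 0 = -4
  P[1] = 1 + 0 = 1
  P[2] = 9 + 0 = 9
  P[3] = 5 + 0 = 5
  P[4] = 0 + 0 = 0
  P[5] = 14 + 0 = 14
  P[6] = 4 + 0 = 4
  P[7] = -4 + 0 = -4
  P[8] = -1 + -7 = -8

Answer: [-4, 1, 9, 5, 0, 14, 4, -4, -8]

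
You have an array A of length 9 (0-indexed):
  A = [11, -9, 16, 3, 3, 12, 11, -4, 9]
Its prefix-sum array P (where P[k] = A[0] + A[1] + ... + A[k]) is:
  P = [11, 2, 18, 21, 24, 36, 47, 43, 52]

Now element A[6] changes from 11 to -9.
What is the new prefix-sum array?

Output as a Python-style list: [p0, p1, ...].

Answer: [11, 2, 18, 21, 24, 36, 27, 23, 32]

Derivation:
Change: A[6] 11 -> -9, delta = -20
P[k] for k < 6: unchanged (A[6] not included)
P[k] for k >= 6: shift by delta = -20
  P[0] = 11 + 0 = 11
  P[1] = 2 + 0 = 2
  P[2] = 18 + 0 = 18
  P[3] = 21 + 0 = 21
  P[4] = 24 + 0 = 24
  P[5] = 36 + 0 = 36
  P[6] = 47 + -20 = 27
  P[7] = 43 + -20 = 23
  P[8] = 52 + -20 = 32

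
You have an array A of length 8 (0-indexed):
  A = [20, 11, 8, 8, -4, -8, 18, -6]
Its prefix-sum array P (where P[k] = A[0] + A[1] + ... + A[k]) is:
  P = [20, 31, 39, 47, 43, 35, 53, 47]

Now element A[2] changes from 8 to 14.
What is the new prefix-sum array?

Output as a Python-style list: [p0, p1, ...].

Change: A[2] 8 -> 14, delta = 6
P[k] for k < 2: unchanged (A[2] not included)
P[k] for k >= 2: shift by delta = 6
  P[0] = 20 + 0 = 20
  P[1] = 31 + 0 = 31
  P[2] = 39 + 6 = 45
  P[3] = 47 + 6 = 53
  P[4] = 43 + 6 = 49
  P[5] = 35 + 6 = 41
  P[6] = 53 + 6 = 59
  P[7] = 47 + 6 = 53

Answer: [20, 31, 45, 53, 49, 41, 59, 53]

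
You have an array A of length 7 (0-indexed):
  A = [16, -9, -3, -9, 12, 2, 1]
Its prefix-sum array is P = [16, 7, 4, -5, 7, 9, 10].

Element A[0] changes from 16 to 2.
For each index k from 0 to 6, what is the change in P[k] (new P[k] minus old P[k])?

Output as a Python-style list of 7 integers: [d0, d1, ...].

Element change: A[0] 16 -> 2, delta = -14
For k < 0: P[k] unchanged, delta_P[k] = 0
For k >= 0: P[k] shifts by exactly -14
Delta array: [-14, -14, -14, -14, -14, -14, -14]

Answer: [-14, -14, -14, -14, -14, -14, -14]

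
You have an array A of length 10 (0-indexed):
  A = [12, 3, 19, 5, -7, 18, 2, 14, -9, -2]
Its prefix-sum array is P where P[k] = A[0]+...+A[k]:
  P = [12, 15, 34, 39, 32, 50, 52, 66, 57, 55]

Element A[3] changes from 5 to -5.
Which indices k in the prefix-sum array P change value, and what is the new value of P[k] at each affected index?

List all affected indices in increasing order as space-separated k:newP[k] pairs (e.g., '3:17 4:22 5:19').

Answer: 3:29 4:22 5:40 6:42 7:56 8:47 9:45

Derivation:
P[k] = A[0] + ... + A[k]
P[k] includes A[3] iff k >= 3
Affected indices: 3, 4, ..., 9; delta = -10
  P[3]: 39 + -10 = 29
  P[4]: 32 + -10 = 22
  P[5]: 50 + -10 = 40
  P[6]: 52 + -10 = 42
  P[7]: 66 + -10 = 56
  P[8]: 57 + -10 = 47
  P[9]: 55 + -10 = 45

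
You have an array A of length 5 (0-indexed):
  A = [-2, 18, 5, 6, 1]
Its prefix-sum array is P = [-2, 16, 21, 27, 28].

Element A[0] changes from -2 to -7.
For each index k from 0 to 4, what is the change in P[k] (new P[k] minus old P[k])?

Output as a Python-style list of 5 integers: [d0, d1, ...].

Answer: [-5, -5, -5, -5, -5]

Derivation:
Element change: A[0] -2 -> -7, delta = -5
For k < 0: P[k] unchanged, delta_P[k] = 0
For k >= 0: P[k] shifts by exactly -5
Delta array: [-5, -5, -5, -5, -5]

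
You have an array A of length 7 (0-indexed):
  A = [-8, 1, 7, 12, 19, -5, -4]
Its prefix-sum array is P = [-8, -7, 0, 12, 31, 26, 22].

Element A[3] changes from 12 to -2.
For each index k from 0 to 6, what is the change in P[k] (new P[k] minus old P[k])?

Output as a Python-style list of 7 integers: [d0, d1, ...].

Element change: A[3] 12 -> -2, delta = -14
For k < 3: P[k] unchanged, delta_P[k] = 0
For k >= 3: P[k] shifts by exactly -14
Delta array: [0, 0, 0, -14, -14, -14, -14]

Answer: [0, 0, 0, -14, -14, -14, -14]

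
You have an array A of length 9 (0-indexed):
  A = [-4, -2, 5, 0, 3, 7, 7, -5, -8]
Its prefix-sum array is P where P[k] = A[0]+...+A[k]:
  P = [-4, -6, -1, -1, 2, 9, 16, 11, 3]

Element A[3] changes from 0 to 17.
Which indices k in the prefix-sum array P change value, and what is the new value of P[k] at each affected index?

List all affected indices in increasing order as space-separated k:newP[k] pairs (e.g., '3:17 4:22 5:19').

P[k] = A[0] + ... + A[k]
P[k] includes A[3] iff k >= 3
Affected indices: 3, 4, ..., 8; delta = 17
  P[3]: -1 + 17 = 16
  P[4]: 2 + 17 = 19
  P[5]: 9 + 17 = 26
  P[6]: 16 + 17 = 33
  P[7]: 11 + 17 = 28
  P[8]: 3 + 17 = 20

Answer: 3:16 4:19 5:26 6:33 7:28 8:20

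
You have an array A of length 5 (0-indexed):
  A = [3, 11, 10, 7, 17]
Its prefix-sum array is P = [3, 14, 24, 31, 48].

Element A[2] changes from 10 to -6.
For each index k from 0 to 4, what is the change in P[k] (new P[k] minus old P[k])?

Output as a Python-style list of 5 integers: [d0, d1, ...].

Answer: [0, 0, -16, -16, -16]

Derivation:
Element change: A[2] 10 -> -6, delta = -16
For k < 2: P[k] unchanged, delta_P[k] = 0
For k >= 2: P[k] shifts by exactly -16
Delta array: [0, 0, -16, -16, -16]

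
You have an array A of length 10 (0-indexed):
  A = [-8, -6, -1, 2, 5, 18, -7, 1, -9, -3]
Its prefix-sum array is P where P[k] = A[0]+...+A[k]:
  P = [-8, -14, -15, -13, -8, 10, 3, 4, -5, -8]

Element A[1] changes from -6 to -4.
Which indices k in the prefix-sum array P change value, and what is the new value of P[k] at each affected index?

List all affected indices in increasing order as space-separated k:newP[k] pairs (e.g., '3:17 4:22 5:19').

P[k] = A[0] + ... + A[k]
P[k] includes A[1] iff k >= 1
Affected indices: 1, 2, ..., 9; delta = 2
  P[1]: -14 + 2 = -12
  P[2]: -15 + 2 = -13
  P[3]: -13 + 2 = -11
  P[4]: -8 + 2 = -6
  P[5]: 10 + 2 = 12
  P[6]: 3 + 2 = 5
  P[7]: 4 + 2 = 6
  P[8]: -5 + 2 = -3
  P[9]: -8 + 2 = -6

Answer: 1:-12 2:-13 3:-11 4:-6 5:12 6:5 7:6 8:-3 9:-6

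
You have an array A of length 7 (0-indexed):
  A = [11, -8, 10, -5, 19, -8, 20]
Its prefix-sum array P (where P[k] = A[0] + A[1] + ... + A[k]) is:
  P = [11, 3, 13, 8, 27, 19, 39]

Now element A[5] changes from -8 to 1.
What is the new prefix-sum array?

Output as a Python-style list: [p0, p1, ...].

Change: A[5] -8 -> 1, delta = 9
P[k] for k < 5: unchanged (A[5] not included)
P[k] for k >= 5: shift by delta = 9
  P[0] = 11 + 0 = 11
  P[1] = 3 + 0 = 3
  P[2] = 13 + 0 = 13
  P[3] = 8 + 0 = 8
  P[4] = 27 + 0 = 27
  P[5] = 19 + 9 = 28
  P[6] = 39 + 9 = 48

Answer: [11, 3, 13, 8, 27, 28, 48]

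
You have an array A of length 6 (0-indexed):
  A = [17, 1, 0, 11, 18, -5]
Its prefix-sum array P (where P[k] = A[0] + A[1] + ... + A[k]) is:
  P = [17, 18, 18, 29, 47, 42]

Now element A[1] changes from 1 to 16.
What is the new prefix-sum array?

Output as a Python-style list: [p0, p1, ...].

Answer: [17, 33, 33, 44, 62, 57]

Derivation:
Change: A[1] 1 -> 16, delta = 15
P[k] for k < 1: unchanged (A[1] not included)
P[k] for k >= 1: shift by delta = 15
  P[0] = 17 + 0 = 17
  P[1] = 18 + 15 = 33
  P[2] = 18 + 15 = 33
  P[3] = 29 + 15 = 44
  P[4] = 47 + 15 = 62
  P[5] = 42 + 15 = 57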